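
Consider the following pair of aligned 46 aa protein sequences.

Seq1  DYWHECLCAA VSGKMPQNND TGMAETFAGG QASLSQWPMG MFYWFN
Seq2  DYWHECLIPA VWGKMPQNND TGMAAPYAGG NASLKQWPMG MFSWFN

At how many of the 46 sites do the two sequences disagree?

The sequences differ at positions 8 (C/I), 9 (A/P), 12 (S/W), 25 (E/A), 26 (T/P), 27 (F/Y), 31 (Q/N), 35 (S/K), 43 (Y/S).
That gives 9 mismatches out of 46 aligned sites, so the Hamming distance is 9.

9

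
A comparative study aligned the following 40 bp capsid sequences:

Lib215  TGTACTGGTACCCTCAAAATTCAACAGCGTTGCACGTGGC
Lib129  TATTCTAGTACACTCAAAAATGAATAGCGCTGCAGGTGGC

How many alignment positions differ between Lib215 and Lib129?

9

The sequences differ at positions 2 (G/A), 4 (A/T), 7 (G/A), 12 (C/A), 20 (T/A), 22 (C/G), 25 (C/T), 30 (T/C), 35 (C/G).
That gives 9 mismatches out of 40 aligned sites, so the Hamming distance is 9.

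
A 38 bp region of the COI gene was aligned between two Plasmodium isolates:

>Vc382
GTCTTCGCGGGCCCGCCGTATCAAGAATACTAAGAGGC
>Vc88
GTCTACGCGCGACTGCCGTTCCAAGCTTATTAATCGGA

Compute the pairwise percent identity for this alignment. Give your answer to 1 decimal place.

68.4%

The sequences differ at positions 5 (T/A), 10 (G/C), 12 (C/A), 14 (C/T), 20 (A/T), 21 (T/C), 26 (A/C), 27 (A/T), 30 (C/T), 34 (G/T), 35 (A/C), 38 (C/A).
26 of the 38 sites match, so the percent identity is 26/38 × 100 = 68.4%.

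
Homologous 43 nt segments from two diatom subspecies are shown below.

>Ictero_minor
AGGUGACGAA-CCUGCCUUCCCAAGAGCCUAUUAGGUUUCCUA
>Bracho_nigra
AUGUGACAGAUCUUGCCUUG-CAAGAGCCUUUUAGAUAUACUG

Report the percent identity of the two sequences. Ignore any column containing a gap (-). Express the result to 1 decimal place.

75.6%

Excluding the 2 gap columns leaves 41 comparable sites.
Differing sites — 2:G/U; 8:G/A; 9:A/G; 13:C/U; 20:C/G; 31:A/U; 36:G/A; 38:U/A; 40:C/A; 43:A/G.
31 of the 41 comparable sites match, so the percent identity is 31/41 × 100 = 75.6%.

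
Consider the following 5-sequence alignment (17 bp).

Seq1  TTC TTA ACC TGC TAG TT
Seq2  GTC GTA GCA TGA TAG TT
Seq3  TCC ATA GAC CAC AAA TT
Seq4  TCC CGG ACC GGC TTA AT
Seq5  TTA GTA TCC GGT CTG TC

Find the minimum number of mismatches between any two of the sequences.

5

Pairwise Hamming distances:
  Seq1 vs Seq2: 5
  Seq1 vs Seq3: 8
  Seq1 vs Seq4: 8
  Seq1 vs Seq5: 8
  Seq2 vs Seq3: 10
  Seq2 vs Seq4: 12
  Seq2 vs Seq5: 9
  Seq3 vs Seq4: 10
  Seq3 vs Seq5: 12
  Seq4 vs Seq5: 11
The smallest is 5, between Seq1 and Seq2.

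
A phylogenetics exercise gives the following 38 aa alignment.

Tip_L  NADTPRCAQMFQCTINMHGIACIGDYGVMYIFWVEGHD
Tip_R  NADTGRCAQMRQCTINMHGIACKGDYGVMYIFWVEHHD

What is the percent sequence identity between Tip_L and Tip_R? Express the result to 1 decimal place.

The sequences differ at positions 5 (P/G), 11 (F/R), 23 (I/K), 36 (G/H).
34 of the 38 sites match, so the percent identity is 34/38 × 100 = 89.5%.

89.5%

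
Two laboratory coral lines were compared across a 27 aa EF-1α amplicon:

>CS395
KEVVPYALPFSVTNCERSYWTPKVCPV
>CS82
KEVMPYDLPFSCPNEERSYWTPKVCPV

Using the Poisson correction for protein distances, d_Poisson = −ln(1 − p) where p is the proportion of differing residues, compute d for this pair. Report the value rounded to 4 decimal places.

Differing sites — 4:V/M; 7:A/D; 12:V/C; 13:T/P; 15:C/E.
p = 5/27 = 0.185185.
d = −ln(1 − 0.185185) = −ln(0.814815) = 0.2048.

0.2048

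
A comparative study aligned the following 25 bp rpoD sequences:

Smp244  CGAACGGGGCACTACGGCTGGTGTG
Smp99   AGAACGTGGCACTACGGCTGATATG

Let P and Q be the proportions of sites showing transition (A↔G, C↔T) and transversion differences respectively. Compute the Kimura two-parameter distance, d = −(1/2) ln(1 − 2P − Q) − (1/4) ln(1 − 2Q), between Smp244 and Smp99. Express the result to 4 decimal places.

Differing sites — 1:C/A (Tv); 7:G/T (Tv); 21:G/A (Ti); 23:G/A (Ti).
Of the 4 differences, 2 transitions and 2 transversions over 25 sites: P = 2/25 = 0.080000, Q = 2/25 = 0.080000.
d = −0.5·ln(0.760000) − 0.25·ln(0.840000) = −0.5·(-0.274437) − 0.25·(-0.174353) = 0.1808.

0.1808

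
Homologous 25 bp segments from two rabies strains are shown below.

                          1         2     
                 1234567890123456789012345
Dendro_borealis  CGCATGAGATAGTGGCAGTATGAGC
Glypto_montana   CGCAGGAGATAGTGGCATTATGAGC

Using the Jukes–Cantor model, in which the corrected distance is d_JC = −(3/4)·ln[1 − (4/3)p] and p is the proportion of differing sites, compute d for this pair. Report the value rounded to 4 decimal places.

0.0846

Mismatches occur at site 5 (T/G), site 18 (G/T).
p = 2/25 = 0.080000.
d = −0.75 · ln(1 − (4/3)·0.080000) = −0.75 · ln(0.893333) = −0.75 · (-0.112796) = 0.0846.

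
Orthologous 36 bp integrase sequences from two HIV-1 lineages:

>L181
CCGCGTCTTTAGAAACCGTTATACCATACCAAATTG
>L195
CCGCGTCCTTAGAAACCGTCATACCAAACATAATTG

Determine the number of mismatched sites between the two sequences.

5

The sequences differ at positions 8 (T/C), 20 (T/C), 27 (T/A), 30 (C/A), 31 (A/T).
That gives 5 mismatches out of 36 aligned sites, so the Hamming distance is 5.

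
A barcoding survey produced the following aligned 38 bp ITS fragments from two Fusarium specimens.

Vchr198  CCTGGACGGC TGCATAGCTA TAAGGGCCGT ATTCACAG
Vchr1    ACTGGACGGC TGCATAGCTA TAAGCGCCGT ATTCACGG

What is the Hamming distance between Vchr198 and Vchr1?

3

The sequences differ at positions 1 (C/A), 25 (G/C), 37 (A/G).
That gives 3 mismatches out of 38 aligned sites, so the Hamming distance is 3.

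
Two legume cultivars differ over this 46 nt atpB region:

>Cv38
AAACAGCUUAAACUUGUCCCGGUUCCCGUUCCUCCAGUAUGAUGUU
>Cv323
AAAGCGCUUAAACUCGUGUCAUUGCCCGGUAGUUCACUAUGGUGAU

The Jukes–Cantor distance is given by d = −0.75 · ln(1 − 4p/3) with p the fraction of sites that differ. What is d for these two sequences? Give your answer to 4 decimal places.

Mismatches occur at site 4 (C↔G), site 5 (A↔C), site 15 (U↔C), site 18 (C↔G), site 19 (C↔U), site 21 (G↔A), site 22 (G↔U), site 24 (U↔G), site 29 (U↔G), site 31 (C↔A), site 32 (C↔G), site 34 (C↔U), site 37 (G↔C), site 42 (A↔G), site 45 (U↔A).
p = 15/46 = 0.326087.
d = −0.75 · ln(1 − (4/3)·0.326087) = −0.75 · ln(0.565217) = −0.75 · (-0.570546) = 0.4279.

0.4279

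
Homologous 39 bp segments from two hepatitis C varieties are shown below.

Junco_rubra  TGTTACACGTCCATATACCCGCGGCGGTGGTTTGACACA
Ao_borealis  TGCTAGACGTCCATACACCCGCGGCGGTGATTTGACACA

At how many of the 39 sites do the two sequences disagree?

4

Differing sites — 3:T/C; 6:C/G; 16:T/C; 30:G/A.
That gives 4 mismatches out of 39 aligned sites, so the Hamming distance is 4.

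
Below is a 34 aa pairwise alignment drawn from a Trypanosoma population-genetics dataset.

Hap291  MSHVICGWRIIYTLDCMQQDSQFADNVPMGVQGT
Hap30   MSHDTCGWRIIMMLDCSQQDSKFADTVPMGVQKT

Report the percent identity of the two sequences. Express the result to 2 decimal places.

The sequences differ at positions 4 (V/D), 5 (I/T), 12 (Y/M), 13 (T/M), 17 (M/S), 22 (Q/K), 26 (N/T), 33 (G/K).
26 of the 34 sites match, so the percent identity is 26/34 × 100 = 76.47%.

76.47%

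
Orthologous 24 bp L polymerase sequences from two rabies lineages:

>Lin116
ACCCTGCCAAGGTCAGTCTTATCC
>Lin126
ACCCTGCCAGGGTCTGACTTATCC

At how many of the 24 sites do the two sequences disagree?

3

The sequences differ at positions 10 (A/G), 15 (A/T), 17 (T/A).
That gives 3 mismatches out of 24 aligned sites, so the Hamming distance is 3.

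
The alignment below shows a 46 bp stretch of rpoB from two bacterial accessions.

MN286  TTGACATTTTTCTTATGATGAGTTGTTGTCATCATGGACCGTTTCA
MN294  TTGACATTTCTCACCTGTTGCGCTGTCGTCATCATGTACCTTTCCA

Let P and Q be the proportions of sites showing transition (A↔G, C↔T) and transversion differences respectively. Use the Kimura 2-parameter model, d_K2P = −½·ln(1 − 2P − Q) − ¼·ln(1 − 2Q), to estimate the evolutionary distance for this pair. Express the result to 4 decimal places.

0.2893

Mismatches occur at site 10 (T↔C, transition), site 13 (T↔A, transversion), site 14 (T↔C, transition), site 15 (A↔C, transversion), site 18 (A↔T, transversion), site 21 (A↔C, transversion), site 23 (T↔C, transition), site 27 (T↔C, transition), site 37 (G↔T, transversion), site 41 (G↔T, transversion), site 44 (T↔C, transition).
Of the 11 differences, 5 transitions and 6 transversions over 46 sites: P = 5/46 = 0.108696, Q = 6/46 = 0.130435.
d = −0.5·ln(0.652173) − 0.25·ln(0.739130) = −0.5·(-0.427445) − 0.25·(-0.302281) = 0.2893.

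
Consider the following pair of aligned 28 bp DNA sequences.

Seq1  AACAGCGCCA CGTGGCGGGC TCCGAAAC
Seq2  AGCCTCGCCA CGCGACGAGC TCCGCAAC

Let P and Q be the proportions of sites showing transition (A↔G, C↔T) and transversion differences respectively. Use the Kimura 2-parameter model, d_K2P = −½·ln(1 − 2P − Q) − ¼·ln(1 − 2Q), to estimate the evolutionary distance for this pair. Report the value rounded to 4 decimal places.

0.3098

Differing sites — 2:A/G (Ti); 4:A/C (Tv); 5:G/T (Tv); 13:T/C (Ti); 15:G/A (Ti); 18:G/A (Ti); 25:A/C (Tv).
Of the 7 differences, 4 transitions and 3 transversions over 28 sites: P = 4/28 = 0.142857, Q = 3/28 = 0.107143.
d = −0.5·ln(0.607143) − 0.25·ln(0.785714) = −0.5·(-0.498991) − 0.25·(-0.241162) = 0.3098.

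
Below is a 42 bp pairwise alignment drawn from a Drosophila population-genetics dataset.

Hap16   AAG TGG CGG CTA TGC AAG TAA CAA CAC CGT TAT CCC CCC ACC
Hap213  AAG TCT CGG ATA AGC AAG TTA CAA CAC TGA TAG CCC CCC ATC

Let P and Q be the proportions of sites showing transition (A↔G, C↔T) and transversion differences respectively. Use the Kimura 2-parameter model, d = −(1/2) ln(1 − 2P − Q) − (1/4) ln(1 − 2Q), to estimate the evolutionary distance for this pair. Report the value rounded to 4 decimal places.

Mismatches occur at site 5 (G↔C, transversion), site 6 (G↔T, transversion), site 10 (C↔A, transversion), site 13 (T↔A, transversion), site 20 (A↔T, transversion), site 28 (C↔T, transition), site 30 (T↔A, transversion), site 33 (T↔G, transversion), site 41 (C↔T, transition).
Of the 9 differences, 2 transitions and 7 transversions over 42 sites: P = 2/42 = 0.047619, Q = 7/42 = 0.166667.
d = −0.5·ln(0.738095) − 0.25·ln(0.666666) = −0.5·(-0.303683) − 0.25·(-0.405466) = 0.2532.

0.2532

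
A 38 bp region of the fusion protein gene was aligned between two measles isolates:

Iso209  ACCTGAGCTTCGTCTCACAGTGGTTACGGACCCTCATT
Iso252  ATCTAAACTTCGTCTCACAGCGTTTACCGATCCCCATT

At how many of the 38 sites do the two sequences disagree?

8

Mismatches occur at site 2 (C→T), site 5 (G→A), site 7 (G→A), site 21 (T→C), site 23 (G→T), site 28 (G→C), site 31 (C→T), site 34 (T→C).
That gives 8 mismatches out of 38 aligned sites, so the Hamming distance is 8.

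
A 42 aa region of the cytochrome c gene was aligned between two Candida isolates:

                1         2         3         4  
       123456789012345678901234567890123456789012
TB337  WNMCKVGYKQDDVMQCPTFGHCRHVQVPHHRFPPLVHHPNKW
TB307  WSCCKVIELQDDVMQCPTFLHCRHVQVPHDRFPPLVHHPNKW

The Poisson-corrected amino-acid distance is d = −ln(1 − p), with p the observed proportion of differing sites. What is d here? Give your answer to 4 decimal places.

Differing sites — 2:N/S; 3:M/C; 7:G/I; 8:Y/E; 9:K/L; 20:G/L; 30:H/D.
p = 7/42 = 0.166667.
d = −ln(1 − 0.166667) = −ln(0.833333) = 0.1823.

0.1823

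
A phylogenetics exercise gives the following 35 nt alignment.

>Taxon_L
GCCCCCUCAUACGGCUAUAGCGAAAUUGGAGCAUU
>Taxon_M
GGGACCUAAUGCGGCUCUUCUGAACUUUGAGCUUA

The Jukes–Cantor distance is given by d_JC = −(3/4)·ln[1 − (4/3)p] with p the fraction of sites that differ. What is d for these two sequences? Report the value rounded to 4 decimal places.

0.5128

The sequences differ at positions 2 (C/G), 3 (C/G), 4 (C/A), 8 (C/A), 11 (A/G), 17 (A/C), 19 (A/U), 20 (G/C), 21 (C/U), 25 (A/C), 28 (G/U), 33 (A/U), 35 (U/A).
p = 13/35 = 0.371429.
d = −0.75 · ln(1 − (4/3)·0.371429) = −0.75 · ln(0.504761) = −0.75 · (-0.683670) = 0.5128.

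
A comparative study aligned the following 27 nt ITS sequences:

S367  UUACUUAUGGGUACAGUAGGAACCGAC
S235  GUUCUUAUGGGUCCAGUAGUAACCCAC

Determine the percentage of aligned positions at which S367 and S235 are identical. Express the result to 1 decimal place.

Mismatches occur at site 1 (U→G), site 3 (A→U), site 13 (A→C), site 20 (G→U), site 25 (G→C).
22 of the 27 sites match, so the percent identity is 22/27 × 100 = 81.5%.

81.5%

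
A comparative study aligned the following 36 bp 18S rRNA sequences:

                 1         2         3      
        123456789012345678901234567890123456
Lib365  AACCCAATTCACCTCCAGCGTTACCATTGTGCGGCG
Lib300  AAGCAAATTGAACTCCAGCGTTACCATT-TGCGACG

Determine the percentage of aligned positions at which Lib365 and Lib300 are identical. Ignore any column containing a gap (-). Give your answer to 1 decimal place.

Excluding the 1 gap column leaves 35 comparable sites.
The sequences differ at positions 3 (C/G), 5 (C/A), 10 (C/G), 12 (C/A), 34 (G/A).
30 of the 35 comparable sites match, so the percent identity is 30/35 × 100 = 85.7%.

85.7%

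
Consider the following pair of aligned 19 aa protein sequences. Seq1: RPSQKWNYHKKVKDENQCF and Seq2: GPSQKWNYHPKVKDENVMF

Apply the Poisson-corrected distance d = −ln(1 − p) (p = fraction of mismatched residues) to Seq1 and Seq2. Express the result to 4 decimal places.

The sequences differ at positions 1 (R/G), 10 (K/P), 17 (Q/V), 18 (C/M).
p = 4/19 = 0.210526.
d = −ln(1 − 0.210526) = −ln(0.789474) = 0.2364.

0.2364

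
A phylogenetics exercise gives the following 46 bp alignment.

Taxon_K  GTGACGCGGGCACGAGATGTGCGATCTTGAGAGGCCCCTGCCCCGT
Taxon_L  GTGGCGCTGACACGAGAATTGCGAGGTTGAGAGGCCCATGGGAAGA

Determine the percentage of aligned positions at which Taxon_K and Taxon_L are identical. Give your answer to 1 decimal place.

71.7%

Mismatches occur at site 4 (A/G), site 8 (G/T), site 10 (G/A), site 18 (T/A), site 19 (G/T), site 25 (T/G), site 26 (C/G), site 38 (C/A), site 41 (C/G), site 42 (C/G), site 43 (C/A), site 44 (C/A), site 46 (T/A).
33 of the 46 sites match, so the percent identity is 33/46 × 100 = 71.7%.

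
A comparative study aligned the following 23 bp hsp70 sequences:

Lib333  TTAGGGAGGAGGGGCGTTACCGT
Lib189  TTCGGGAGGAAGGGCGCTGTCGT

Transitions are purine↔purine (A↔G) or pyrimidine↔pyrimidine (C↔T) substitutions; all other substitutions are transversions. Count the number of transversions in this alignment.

Differing sites — 3:A/C (Tv); 11:G/A (Ti); 17:T/C (Ti); 19:A/G (Ti); 20:C/T (Ti).
Of the 5 differences, 4 transitions and 1 transversion, so the answer is 1.

1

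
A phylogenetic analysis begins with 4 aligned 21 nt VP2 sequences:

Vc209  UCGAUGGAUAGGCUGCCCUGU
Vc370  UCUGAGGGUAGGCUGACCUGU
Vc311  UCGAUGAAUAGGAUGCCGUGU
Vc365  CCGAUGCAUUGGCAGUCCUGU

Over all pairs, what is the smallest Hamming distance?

Pairwise Hamming distances:
  Vc209 vs Vc370: 5
  Vc209 vs Vc311: 3
  Vc209 vs Vc365: 5
  Vc370 vs Vc311: 8
  Vc370 vs Vc365: 9
  Vc311 vs Vc365: 7
The smallest is 3, between Vc209 and Vc311.

3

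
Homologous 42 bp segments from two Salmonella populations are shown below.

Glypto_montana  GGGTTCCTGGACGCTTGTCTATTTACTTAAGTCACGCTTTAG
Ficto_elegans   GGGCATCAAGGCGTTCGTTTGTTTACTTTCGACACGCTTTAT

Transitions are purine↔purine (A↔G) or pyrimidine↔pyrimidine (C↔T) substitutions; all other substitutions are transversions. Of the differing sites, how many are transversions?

6

Mismatches occur at site 4 (T/C, transition), site 5 (T/A, transversion), site 6 (C/T, transition), site 8 (T/A, transversion), site 9 (G/A, transition), site 11 (A/G, transition), site 14 (C/T, transition), site 16 (T/C, transition), site 19 (C/T, transition), site 21 (A/G, transition), site 29 (A/T, transversion), site 30 (A/C, transversion), site 32 (T/A, transversion), site 42 (G/T, transversion).
Of the 14 differences, 8 transitions and 6 transversions, so the answer is 6.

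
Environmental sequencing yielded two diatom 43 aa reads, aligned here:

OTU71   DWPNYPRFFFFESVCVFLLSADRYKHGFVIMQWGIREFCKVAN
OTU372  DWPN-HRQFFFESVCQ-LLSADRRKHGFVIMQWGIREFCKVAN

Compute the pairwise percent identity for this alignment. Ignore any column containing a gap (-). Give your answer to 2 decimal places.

90.24%

Excluding the 2 gap columns leaves 41 comparable sites.
The sequences differ at positions 6 (P/H), 8 (F/Q), 16 (V/Q), 24 (Y/R).
37 of the 41 comparable sites match, so the percent identity is 37/41 × 100 = 90.24%.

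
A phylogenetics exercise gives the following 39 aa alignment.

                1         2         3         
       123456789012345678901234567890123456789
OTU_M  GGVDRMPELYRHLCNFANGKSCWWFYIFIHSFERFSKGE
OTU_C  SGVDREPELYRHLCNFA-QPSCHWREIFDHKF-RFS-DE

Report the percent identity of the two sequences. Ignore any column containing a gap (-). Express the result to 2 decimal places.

72.22%

Excluding the 3 gap columns leaves 36 comparable sites.
Differing sites — 1:G/S; 6:M/E; 19:G/Q; 20:K/P; 23:W/H; 25:F/R; 26:Y/E; 29:I/D; 31:S/K; 38:G/D.
26 of the 36 comparable sites match, so the percent identity is 26/36 × 100 = 72.22%.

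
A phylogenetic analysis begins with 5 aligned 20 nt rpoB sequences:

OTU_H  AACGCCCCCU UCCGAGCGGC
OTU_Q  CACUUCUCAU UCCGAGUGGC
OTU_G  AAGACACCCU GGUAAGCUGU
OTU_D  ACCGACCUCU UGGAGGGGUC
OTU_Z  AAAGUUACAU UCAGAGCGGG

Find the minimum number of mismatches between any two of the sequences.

Pairwise Hamming distances:
  OTU_H vs OTU_Q: 6
  OTU_H vs OTU_G: 9
  OTU_H vs OTU_D: 9
  OTU_H vs OTU_Z: 7
  OTU_Q vs OTU_G: 14
  OTU_Q vs OTU_D: 13
  OTU_Q vs OTU_Z: 8
  OTU_G vs OTU_D: 13
  OTU_G vs OTU_Z: 12
  OTU_D vs OTU_Z: 14
The smallest is 6, between OTU_H and OTU_Q.

6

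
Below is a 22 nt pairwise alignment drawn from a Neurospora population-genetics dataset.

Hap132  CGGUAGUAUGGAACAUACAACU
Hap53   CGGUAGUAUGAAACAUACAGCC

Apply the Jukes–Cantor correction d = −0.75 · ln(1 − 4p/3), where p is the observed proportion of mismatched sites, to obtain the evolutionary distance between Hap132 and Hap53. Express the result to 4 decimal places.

0.1505

Differing sites — 11:G/A; 20:A/G; 22:U/C.
p = 3/22 = 0.136364.
d = −0.75 · ln(1 − (4/3)·0.136364) = −0.75 · ln(0.818181) = −0.75 · (-0.200672) = 0.1505.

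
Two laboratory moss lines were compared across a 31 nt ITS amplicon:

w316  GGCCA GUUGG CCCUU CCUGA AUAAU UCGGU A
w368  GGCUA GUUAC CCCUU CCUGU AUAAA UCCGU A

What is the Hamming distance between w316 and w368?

The sequences differ at positions 4 (C/U), 9 (G/A), 10 (G/C), 20 (A/U), 25 (U/A), 28 (G/C).
That gives 6 mismatches out of 31 aligned sites, so the Hamming distance is 6.

6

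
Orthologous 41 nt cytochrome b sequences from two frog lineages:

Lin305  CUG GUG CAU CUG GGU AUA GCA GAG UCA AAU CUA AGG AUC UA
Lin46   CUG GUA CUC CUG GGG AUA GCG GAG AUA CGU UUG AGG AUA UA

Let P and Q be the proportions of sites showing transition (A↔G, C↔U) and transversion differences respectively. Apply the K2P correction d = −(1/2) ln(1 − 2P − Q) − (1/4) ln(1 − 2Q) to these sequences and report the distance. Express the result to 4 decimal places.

Differing sites — 6:G/A (Ti); 8:A/U (Tv); 9:U/C (Ti); 15:U/G (Tv); 21:A/G (Ti); 25:U/A (Tv); 26:C/U (Ti); 28:A/C (Tv); 29:A/G (Ti); 31:C/U (Ti); 33:A/G (Ti); 39:C/A (Tv).
Of the 12 differences, 7 transitions and 5 transversions over 41 sites: P = 7/41 = 0.170732, Q = 5/41 = 0.121951.
d = −0.5·ln(0.536585) − 0.25·ln(0.756098) = −0.5·(-0.622530) − 0.25·(-0.279584) = 0.3812.

0.3812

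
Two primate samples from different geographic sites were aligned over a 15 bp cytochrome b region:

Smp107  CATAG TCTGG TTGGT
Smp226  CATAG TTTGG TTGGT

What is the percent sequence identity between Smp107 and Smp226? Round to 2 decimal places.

A single mismatch occurs at site 7 (C→T).
14 of the 15 sites match, so the percent identity is 14/15 × 100 = 93.33%.

93.33%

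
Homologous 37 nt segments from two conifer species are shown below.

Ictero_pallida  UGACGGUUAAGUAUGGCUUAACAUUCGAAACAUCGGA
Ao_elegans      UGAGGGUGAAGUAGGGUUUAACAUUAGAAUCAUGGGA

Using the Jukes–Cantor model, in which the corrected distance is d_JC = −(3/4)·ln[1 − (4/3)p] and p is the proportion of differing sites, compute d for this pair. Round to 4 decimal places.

0.2180

Differing sites — 4:C/G; 8:U/G; 14:U/G; 17:C/U; 26:C/A; 30:A/U; 34:C/G.
p = 7/37 = 0.189189.
d = −0.75 · ln(1 − (4/3)·0.189189) = −0.75 · ln(0.747748) = −0.75 · (-0.290689) = 0.2180.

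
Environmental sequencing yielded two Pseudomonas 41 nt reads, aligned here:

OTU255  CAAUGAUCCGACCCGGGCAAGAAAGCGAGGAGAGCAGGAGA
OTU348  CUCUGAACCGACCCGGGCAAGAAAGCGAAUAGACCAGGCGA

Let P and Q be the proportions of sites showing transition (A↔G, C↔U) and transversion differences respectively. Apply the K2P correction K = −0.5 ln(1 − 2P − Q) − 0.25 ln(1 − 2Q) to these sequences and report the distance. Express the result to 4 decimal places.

0.1951

Differing sites — 2:A/U (Tv); 3:A/C (Tv); 7:U/A (Tv); 29:G/A (Ti); 30:G/U (Tv); 34:G/C (Tv); 39:A/C (Tv).
Of the 7 differences, 1 transition and 6 transversions over 41 sites: P = 1/41 = 0.024390, Q = 6/41 = 0.146341.
d = −0.5·ln(0.804879) − 0.25·ln(0.707318) = −0.5·(-0.217063) − 0.25·(-0.346275) = 0.1951.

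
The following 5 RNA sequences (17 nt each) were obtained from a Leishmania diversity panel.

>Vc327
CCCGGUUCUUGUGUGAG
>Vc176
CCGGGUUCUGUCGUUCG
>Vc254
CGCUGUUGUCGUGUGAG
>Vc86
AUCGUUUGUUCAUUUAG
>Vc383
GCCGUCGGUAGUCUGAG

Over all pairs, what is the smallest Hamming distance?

4

Pairwise Hamming distances:
  Vc327 vs Vc176: 6
  Vc327 vs Vc254: 4
  Vc327 vs Vc86: 8
  Vc327 vs Vc383: 7
  Vc176 vs Vc254: 9
  Vc176 vs Vc86: 10
  Vc176 vs Vc383: 12
  Vc254 vs Vc86: 9
  Vc254 vs Vc383: 8
  Vc86 vs Vc383: 9
The smallest is 4, between Vc327 and Vc254.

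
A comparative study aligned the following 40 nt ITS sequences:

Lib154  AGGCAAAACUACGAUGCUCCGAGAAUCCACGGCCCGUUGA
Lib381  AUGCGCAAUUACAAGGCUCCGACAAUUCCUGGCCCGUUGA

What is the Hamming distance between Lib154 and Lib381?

Mismatches occur at site 2 (G/U), site 5 (A/G), site 6 (A/C), site 9 (C/U), site 13 (G/A), site 15 (U/G), site 23 (G/C), site 27 (C/U), site 29 (A/C), site 30 (C/U).
That gives 10 mismatches out of 40 aligned sites, so the Hamming distance is 10.

10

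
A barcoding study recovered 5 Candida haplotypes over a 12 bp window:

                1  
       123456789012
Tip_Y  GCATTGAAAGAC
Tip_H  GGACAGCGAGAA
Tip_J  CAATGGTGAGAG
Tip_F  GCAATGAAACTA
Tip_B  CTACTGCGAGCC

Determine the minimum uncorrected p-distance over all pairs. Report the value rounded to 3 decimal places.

Pairwise Hamming distances:
  Tip_Y vs Tip_H: 6
  Tip_Y vs Tip_J: 6
  Tip_Y vs Tip_F: 4
  Tip_Y vs Tip_B: 6
  Tip_H vs Tip_J: 6
  Tip_H vs Tip_F: 7
  Tip_H vs Tip_B: 5
  Tip_J vs Tip_F: 9
  Tip_J vs Tip_B: 6
  Tip_F vs Tip_B: 8
The smallest is 4 mismatches, between Tip_Y and Tip_F; p = 4/12 = 0.333.

0.333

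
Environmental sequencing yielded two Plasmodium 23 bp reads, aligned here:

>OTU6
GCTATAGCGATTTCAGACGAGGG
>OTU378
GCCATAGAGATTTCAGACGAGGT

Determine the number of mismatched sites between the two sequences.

3

Mismatches occur at site 3 (T→C), site 8 (C→A), site 23 (G→T).
That gives 3 mismatches out of 23 aligned sites, so the Hamming distance is 3.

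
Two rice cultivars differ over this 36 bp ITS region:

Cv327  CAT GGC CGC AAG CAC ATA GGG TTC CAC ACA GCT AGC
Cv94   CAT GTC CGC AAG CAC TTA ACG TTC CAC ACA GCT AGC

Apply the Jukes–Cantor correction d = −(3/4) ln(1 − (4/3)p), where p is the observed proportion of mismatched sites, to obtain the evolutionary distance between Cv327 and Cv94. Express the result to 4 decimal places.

Mismatches occur at site 5 (G/T), site 16 (A/T), site 19 (G/A), site 20 (G/C).
p = 4/36 = 0.111111.
d = −0.75 · ln(1 − (4/3)·0.111111) = −0.75 · ln(0.851852) = −0.75 · (-0.160342) = 0.1203.

0.1203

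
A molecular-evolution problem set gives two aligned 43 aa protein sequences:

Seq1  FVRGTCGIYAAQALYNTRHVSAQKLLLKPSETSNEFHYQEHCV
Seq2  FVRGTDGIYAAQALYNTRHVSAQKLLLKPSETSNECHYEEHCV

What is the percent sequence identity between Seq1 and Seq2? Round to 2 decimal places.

93.02%

Differing sites — 6:C/D; 36:F/C; 39:Q/E.
40 of the 43 sites match, so the percent identity is 40/43 × 100 = 93.02%.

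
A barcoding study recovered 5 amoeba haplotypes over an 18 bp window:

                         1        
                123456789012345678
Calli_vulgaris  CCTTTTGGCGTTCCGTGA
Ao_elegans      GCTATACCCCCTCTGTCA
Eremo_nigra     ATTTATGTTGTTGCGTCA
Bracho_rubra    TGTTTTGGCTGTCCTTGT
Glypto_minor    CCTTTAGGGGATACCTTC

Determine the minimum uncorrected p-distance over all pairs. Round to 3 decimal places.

Pairwise Hamming distances:
  Calli_vulgaris vs Ao_elegans: 9
  Calli_vulgaris vs Eremo_nigra: 7
  Calli_vulgaris vs Bracho_rubra: 6
  Calli_vulgaris vs Glypto_minor: 7
  Ao_elegans vs Eremo_nigra: 12
  Ao_elegans vs Bracho_rubra: 12
  Ao_elegans vs Glypto_minor: 12
  Eremo_nigra vs Bracho_rubra: 11
  Eremo_nigra vs Glypto_minor: 11
  Bracho_rubra vs Glypto_minor: 10
The smallest is 6 mismatches, between Calli_vulgaris and Bracho_rubra; p = 6/18 = 0.333.

0.333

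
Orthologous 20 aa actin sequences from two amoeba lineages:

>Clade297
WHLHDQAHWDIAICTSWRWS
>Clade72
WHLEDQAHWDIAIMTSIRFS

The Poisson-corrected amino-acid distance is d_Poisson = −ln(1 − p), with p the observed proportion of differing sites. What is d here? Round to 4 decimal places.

Mismatches occur at site 4 (H→E), site 14 (C→M), site 17 (W→I), site 19 (W→F).
p = 4/20 = 0.200000.
d = −ln(1 − 0.200000) = −ln(0.800000) = 0.2231.

0.2231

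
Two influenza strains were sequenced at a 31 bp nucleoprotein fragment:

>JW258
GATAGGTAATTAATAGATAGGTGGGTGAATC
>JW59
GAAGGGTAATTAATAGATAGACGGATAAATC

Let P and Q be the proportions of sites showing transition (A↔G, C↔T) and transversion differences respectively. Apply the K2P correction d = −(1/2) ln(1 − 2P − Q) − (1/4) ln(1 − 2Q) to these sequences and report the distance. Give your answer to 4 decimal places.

0.2358

Mismatches occur at site 3 (T/A, transversion), site 4 (A/G, transition), site 21 (G/A, transition), site 22 (T/C, transition), site 25 (G/A, transition), site 27 (G/A, transition).
Of the 6 differences, 5 transitions and 1 transversion over 31 sites: P = 5/31 = 0.161290, Q = 1/31 = 0.032258.
d = −0.5·ln(0.645162) − 0.25·ln(0.935484) = −0.5·(-0.438254) − 0.25·(-0.066691) = 0.2358.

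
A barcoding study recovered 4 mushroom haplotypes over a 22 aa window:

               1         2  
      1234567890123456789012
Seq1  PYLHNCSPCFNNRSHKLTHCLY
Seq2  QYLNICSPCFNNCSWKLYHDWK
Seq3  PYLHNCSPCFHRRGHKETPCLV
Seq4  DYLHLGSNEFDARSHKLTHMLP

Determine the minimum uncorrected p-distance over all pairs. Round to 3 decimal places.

0.273

Pairwise Hamming distances:
  Seq1 vs Seq2: 9
  Seq1 vs Seq3: 6
  Seq1 vs Seq4: 9
  Seq2 vs Seq3: 14
  Seq2 vs Seq4: 14
  Seq3 vs Seq4: 12
The smallest is 6 mismatches, between Seq1 and Seq3; p = 6/22 = 0.273.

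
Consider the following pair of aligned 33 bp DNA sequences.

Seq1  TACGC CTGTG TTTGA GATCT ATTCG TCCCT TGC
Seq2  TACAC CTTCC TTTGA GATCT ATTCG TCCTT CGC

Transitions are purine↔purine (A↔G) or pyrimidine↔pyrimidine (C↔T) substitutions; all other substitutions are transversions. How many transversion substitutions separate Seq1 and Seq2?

The sequences differ at positions 4 (G/A, transition), 8 (G/T, transversion), 9 (T/C, transition), 10 (G/C, transversion), 29 (C/T, transition), 31 (T/C, transition).
Of the 6 differences, 4 transitions and 2 transversions, so the answer is 2.

2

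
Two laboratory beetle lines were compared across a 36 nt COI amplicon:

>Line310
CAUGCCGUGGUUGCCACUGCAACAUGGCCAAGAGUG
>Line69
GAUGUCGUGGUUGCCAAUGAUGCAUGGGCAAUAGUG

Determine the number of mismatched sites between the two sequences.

8

Differing sites — 1:C/G; 5:C/U; 17:C/A; 20:C/A; 21:A/U; 22:A/G; 28:C/G; 32:G/U.
That gives 8 mismatches out of 36 aligned sites, so the Hamming distance is 8.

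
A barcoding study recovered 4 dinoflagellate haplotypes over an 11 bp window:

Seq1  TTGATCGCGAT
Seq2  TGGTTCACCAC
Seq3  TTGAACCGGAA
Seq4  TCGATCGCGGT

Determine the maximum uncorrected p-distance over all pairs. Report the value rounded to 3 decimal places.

Pairwise Hamming distances:
  Seq1 vs Seq2: 5
  Seq1 vs Seq3: 4
  Seq1 vs Seq4: 2
  Seq2 vs Seq3: 7
  Seq2 vs Seq4: 6
  Seq3 vs Seq4: 6
The largest is 7 mismatches, between Seq2 and Seq3; p = 7/11 = 0.636.

0.636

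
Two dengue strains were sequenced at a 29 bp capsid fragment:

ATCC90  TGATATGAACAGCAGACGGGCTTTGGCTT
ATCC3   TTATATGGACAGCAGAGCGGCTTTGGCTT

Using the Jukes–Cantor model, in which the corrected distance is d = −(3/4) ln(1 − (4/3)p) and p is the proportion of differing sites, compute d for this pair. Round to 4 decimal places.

0.1524

Differing sites — 2:G/T; 8:A/G; 17:C/G; 18:G/C.
p = 4/29 = 0.137931.
d = −0.75 · ln(1 − (4/3)·0.137931) = −0.75 · ln(0.816092) = −0.75 · (-0.203228) = 0.1524.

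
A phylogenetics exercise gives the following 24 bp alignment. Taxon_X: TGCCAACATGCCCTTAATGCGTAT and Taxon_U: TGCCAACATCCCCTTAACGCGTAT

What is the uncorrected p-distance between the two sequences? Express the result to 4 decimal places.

0.0833

The sequences differ at positions 10 (G/C), 18 (T/C).
There are 2 differences over 24 sites, so p = 2/24 = 0.0833.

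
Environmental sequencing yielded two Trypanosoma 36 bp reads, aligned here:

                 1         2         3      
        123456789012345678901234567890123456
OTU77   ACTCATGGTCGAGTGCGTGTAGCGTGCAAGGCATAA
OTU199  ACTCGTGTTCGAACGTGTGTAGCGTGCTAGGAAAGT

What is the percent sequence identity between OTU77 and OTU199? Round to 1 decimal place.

72.2%

Differing sites — 5:A/G; 8:G/T; 13:G/A; 14:T/C; 16:C/T; 28:A/T; 32:C/A; 34:T/A; 35:A/G; 36:A/T.
26 of the 36 sites match, so the percent identity is 26/36 × 100 = 72.2%.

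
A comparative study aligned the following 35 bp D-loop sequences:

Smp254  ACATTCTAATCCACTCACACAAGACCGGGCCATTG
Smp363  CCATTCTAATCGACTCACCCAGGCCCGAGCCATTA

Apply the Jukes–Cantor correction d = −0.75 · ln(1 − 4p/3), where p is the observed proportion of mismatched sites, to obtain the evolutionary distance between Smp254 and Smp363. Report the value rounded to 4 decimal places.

0.2326

The sequences differ at positions 1 (A/C), 12 (C/G), 19 (A/C), 22 (A/G), 24 (A/C), 28 (G/A), 35 (G/A).
p = 7/35 = 0.200000.
d = −0.75 · ln(1 − (4/3)·0.200000) = −0.75 · ln(0.733333) = −0.75 · (-0.310155) = 0.2326.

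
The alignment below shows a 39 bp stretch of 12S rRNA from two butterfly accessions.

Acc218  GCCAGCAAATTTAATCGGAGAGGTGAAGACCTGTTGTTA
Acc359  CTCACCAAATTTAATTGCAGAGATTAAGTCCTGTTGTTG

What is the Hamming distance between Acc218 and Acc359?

The sequences differ at positions 1 (G/C), 2 (C/T), 5 (G/C), 16 (C/T), 18 (G/C), 23 (G/A), 25 (G/T), 29 (A/T), 39 (A/G).
That gives 9 mismatches out of 39 aligned sites, so the Hamming distance is 9.

9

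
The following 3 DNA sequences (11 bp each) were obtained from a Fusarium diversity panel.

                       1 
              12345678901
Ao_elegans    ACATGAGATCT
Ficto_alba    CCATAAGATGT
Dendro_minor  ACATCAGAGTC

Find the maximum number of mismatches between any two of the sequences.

Pairwise Hamming distances:
  Ao_elegans vs Ficto_alba: 3
  Ao_elegans vs Dendro_minor: 4
  Ficto_alba vs Dendro_minor: 5
The largest is 5, between Ficto_alba and Dendro_minor.

5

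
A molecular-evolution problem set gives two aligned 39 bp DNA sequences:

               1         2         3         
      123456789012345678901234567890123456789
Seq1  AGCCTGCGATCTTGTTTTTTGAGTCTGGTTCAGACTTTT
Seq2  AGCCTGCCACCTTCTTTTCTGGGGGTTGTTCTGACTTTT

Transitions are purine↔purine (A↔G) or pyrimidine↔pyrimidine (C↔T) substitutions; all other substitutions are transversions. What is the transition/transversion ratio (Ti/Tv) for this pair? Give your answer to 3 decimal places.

0.500

Differing sites — 8:G/C (Tv); 10:T/C (Ti); 14:G/C (Tv); 19:T/C (Ti); 22:A/G (Ti); 24:T/G (Tv); 25:C/G (Tv); 27:G/T (Tv); 32:A/T (Tv).
Of the 9 differences, 3 transitions and 6 transversions, so Ti/Tv = 3/6 = 0.500.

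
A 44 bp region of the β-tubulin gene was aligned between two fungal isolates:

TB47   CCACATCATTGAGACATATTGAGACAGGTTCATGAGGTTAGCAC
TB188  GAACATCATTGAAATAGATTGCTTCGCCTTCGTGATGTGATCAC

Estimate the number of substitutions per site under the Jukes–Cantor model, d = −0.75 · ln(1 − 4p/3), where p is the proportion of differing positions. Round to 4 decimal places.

0.4546

Differing sites — 1:C/G; 2:C/A; 13:G/A; 15:C/T; 17:T/G; 22:A/C; 23:G/T; 24:A/T; 26:A/G; 27:G/C; 28:G/C; 32:A/G; 36:G/T; 39:T/G; 41:G/T.
p = 15/44 = 0.340909.
d = −0.75 · ln(1 − (4/3)·0.340909) = −0.75 · ln(0.545455) = −0.75 · (-0.606135) = 0.4546.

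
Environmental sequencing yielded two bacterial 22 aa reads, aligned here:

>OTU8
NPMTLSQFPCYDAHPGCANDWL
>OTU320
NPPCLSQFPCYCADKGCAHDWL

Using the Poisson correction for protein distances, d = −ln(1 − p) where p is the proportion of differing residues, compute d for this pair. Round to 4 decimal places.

The sequences differ at positions 3 (M/P), 4 (T/C), 12 (D/C), 14 (H/D), 15 (P/K), 19 (N/H).
p = 6/22 = 0.272727.
d = −ln(1 − 0.272727) = −ln(0.727273) = 0.3185.

0.3185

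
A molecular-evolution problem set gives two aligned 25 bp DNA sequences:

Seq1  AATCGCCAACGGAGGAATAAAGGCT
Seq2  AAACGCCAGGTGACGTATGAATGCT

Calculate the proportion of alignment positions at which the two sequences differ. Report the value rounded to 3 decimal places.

Mismatches occur at site 3 (T↔A), site 9 (A↔G), site 10 (C↔G), site 11 (G↔T), site 14 (G↔C), site 16 (A↔T), site 19 (A↔G), site 22 (G↔T).
There are 8 differences over 25 sites, so p = 8/25 = 0.320.

0.320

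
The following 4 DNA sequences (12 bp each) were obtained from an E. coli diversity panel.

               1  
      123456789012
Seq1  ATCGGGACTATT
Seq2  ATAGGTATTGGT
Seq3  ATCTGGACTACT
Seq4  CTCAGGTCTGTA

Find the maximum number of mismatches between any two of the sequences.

8

Pairwise Hamming distances:
  Seq1 vs Seq2: 5
  Seq1 vs Seq3: 2
  Seq1 vs Seq4: 5
  Seq2 vs Seq3: 6
  Seq2 vs Seq4: 8
  Seq3 vs Seq4: 6
The largest is 8, between Seq2 and Seq4.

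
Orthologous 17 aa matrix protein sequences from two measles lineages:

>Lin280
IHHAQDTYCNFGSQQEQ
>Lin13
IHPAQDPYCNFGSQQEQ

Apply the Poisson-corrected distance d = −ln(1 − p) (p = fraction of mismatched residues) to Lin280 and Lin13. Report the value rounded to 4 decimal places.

Differing sites — 3:H/P; 7:T/P.
p = 2/17 = 0.117647.
d = −ln(1 − 0.117647) = −ln(0.882353) = 0.1252.

0.1252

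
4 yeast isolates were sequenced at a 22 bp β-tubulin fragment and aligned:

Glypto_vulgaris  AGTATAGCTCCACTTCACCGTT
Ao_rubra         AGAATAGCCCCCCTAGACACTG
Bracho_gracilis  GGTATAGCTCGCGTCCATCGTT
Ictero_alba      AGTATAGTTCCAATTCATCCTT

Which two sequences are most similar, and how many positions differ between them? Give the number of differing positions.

Pairwise Hamming distances:
  Glypto_vulgaris vs Ao_rubra: 8
  Glypto_vulgaris vs Bracho_gracilis: 6
  Glypto_vulgaris vs Ictero_alba: 4
  Ao_rubra vs Bracho_gracilis: 11
  Ao_rubra vs Ictero_alba: 10
  Bracho_gracilis vs Ictero_alba: 7
The smallest is 4, between Glypto_vulgaris and Ictero_alba.

4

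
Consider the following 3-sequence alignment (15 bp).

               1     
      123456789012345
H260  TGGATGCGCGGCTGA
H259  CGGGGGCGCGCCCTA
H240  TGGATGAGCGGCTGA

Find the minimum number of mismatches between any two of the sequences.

Pairwise Hamming distances:
  H260 vs H259: 6
  H260 vs H240: 1
  H259 vs H240: 7
The smallest is 1, between H260 and H240.

1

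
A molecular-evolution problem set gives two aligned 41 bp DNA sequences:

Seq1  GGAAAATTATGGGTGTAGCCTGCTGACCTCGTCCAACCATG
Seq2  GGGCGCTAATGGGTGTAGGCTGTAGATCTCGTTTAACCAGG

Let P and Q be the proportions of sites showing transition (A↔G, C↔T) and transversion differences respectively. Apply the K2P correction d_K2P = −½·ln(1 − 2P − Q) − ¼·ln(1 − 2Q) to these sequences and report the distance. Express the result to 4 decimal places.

Differing sites — 3:A/G (Ti); 4:A/C (Tv); 5:A/G (Ti); 6:A/C (Tv); 8:T/A (Tv); 19:C/G (Tv); 23:C/T (Ti); 24:T/A (Tv); 27:C/T (Ti); 33:C/T (Ti); 34:C/T (Ti); 40:T/G (Tv).
Of the 12 differences, 6 transitions and 6 transversions over 41 sites: P = 6/41 = 0.146341, Q = 6/41 = 0.146341.
d = −0.5·ln(0.560977) − 0.25·ln(0.707318) = −0.5·(-0.578075) − 0.25·(-0.346275) = 0.3756.

0.3756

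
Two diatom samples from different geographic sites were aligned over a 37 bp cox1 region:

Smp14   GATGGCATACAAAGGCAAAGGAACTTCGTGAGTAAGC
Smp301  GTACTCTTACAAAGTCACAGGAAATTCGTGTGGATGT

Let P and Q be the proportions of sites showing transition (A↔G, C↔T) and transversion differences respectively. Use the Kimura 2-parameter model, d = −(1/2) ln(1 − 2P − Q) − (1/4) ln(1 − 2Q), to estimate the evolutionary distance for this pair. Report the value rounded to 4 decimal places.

0.4421

Mismatches occur at site 2 (A/T, transversion), site 3 (T/A, transversion), site 4 (G/C, transversion), site 5 (G/T, transversion), site 7 (A/T, transversion), site 15 (G/T, transversion), site 18 (A/C, transversion), site 24 (C/A, transversion), site 31 (A/T, transversion), site 33 (T/G, transversion), site 35 (A/T, transversion), site 37 (C/T, transition).
Of the 12 differences, 1 transition and 11 transversions over 37 sites: P = 1/37 = 0.027027, Q = 11/37 = 0.297297.
d = −0.5·ln(0.648649) − 0.25·ln(0.405406) = −0.5·(-0.432864) − 0.25·(-0.902866) = 0.4421.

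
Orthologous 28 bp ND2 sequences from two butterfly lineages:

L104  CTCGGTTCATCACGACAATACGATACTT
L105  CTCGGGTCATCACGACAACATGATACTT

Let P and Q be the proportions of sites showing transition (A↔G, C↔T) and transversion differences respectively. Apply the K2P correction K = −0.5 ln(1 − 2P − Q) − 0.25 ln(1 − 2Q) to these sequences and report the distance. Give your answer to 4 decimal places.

Differing sites — 6:T/G (Tv); 19:T/C (Ti); 21:C/T (Ti).
Of the 3 differences, 2 transitions and 1 transversion over 28 sites: P = 2/28 = 0.071429, Q = 1/28 = 0.035714.
d = −0.5·ln(0.821428) − 0.25·ln(0.928572) = −0.5·(-0.196711) − 0.25·(-0.074107) = 0.1169.

0.1169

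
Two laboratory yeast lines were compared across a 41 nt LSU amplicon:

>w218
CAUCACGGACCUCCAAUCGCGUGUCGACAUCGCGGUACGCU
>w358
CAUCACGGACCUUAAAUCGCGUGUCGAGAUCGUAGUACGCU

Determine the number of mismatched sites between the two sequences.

5

The sequences differ at positions 13 (C/U), 14 (C/A), 28 (C/G), 33 (C/U), 34 (G/A).
That gives 5 mismatches out of 41 aligned sites, so the Hamming distance is 5.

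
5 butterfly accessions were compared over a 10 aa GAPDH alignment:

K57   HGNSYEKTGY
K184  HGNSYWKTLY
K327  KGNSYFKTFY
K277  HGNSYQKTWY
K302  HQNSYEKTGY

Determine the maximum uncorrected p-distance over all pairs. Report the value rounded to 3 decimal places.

0.400

Pairwise Hamming distances:
  K57 vs K184: 2
  K57 vs K327: 3
  K57 vs K277: 2
  K57 vs K302: 1
  K184 vs K327: 3
  K184 vs K277: 2
  K184 vs K302: 3
  K327 vs K277: 3
  K327 vs K302: 4
  K277 vs K302: 3
The largest is 4 mismatches, between K327 and K302; p = 4/10 = 0.400.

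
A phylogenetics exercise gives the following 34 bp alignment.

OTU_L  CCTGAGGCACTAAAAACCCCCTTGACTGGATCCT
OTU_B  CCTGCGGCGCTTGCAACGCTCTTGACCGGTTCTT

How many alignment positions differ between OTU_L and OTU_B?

10

The sequences differ at positions 5 (A/C), 9 (A/G), 12 (A/T), 13 (A/G), 14 (A/C), 18 (C/G), 20 (C/T), 27 (T/C), 30 (A/T), 33 (C/T).
That gives 10 mismatches out of 34 aligned sites, so the Hamming distance is 10.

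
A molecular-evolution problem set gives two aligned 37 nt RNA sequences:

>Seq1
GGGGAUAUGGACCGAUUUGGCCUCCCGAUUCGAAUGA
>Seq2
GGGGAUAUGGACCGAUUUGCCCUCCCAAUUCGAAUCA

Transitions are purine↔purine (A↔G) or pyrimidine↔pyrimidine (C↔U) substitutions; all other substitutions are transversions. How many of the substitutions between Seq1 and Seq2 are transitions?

1

The sequences differ at positions 20 (G/C, transversion), 27 (G/A, transition), 36 (G/C, transversion).
Of the 3 differences, 1 transition and 2 transversions, so the answer is 1.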